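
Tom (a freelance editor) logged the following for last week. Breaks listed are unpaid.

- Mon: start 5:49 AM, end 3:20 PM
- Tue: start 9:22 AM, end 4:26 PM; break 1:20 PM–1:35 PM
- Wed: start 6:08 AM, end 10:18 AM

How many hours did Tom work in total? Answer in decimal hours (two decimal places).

Mon: 5:49 AM–3:20 PM = 9 h 31 min
Tue: 9:22 AM–4:26 PM = 7 h 4 min; less 15 min break → 6 h 49 min
Wed: 6:08 AM–10:18 AM = 4 h 10 min
Total: 9 h 31 min + 6 h 49 min + 4 h 10 min = 20 h 30 min.

20.50 hours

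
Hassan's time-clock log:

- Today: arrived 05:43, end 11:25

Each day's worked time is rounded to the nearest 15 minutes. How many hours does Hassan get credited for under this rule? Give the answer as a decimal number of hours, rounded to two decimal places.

Today: 05:43–11:25 = 5 h 42 min → rounds to 5 h 45 min

5.75 hours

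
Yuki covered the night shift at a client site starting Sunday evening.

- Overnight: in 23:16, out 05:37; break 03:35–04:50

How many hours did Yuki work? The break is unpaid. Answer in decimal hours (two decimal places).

Overnight: 23:16 → midnight = 0 h 44 min; midnight → 05:37 = 5 h 37 min; span 6 h 21 min; less 75 min break → 5 h 6 min

5.10 hours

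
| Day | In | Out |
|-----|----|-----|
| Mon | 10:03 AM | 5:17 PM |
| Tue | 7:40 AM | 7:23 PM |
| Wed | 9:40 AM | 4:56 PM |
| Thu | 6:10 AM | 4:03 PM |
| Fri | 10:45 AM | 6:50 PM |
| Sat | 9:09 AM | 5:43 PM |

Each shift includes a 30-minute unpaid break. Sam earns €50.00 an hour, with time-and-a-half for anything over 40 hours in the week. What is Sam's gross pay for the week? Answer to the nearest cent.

Mon: 10:03 AM–5:17 PM = 7 h 14 min; less 30 min break → 6 h 44 min
Tue: 7:40 AM–7:23 PM = 11 h 43 min; less 30 min break → 11 h 13 min
Wed: 9:40 AM–4:56 PM = 7 h 16 min; less 30 min break → 6 h 46 min
Thu: 6:10 AM–4:03 PM = 9 h 53 min; less 30 min break → 9 h 23 min
Fri: 10:45 AM–6:50 PM = 8 h 5 min; less 30 min break → 7 h 35 min
Sat: 9:09 AM–5:43 PM = 8 h 34 min; less 30 min break → 8 h 4 min
Total worked: 49 h 45 min = 2985 min.
Regular 40 h 0 min = 2400 min at €50.00/h; overtime 9 h 45 min = 585 min at €75.00/h.
Pay = (2400 × €50.00 + 585 × €75.00) ÷ 60 = €2731.25.

€2731.25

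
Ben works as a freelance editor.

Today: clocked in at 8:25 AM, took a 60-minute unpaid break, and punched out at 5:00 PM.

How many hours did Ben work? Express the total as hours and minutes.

7 h 35 min

Today: 8:25 AM–5:00 PM = 8 h 35 min; less 60 min break → 7 h 35 min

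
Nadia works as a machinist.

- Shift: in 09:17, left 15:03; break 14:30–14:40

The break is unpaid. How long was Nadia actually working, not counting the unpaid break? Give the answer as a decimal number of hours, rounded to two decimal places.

Shift: 09:17–15:03 = 5 h 46 min; less 10 min break → 5 h 36 min

5.60 hours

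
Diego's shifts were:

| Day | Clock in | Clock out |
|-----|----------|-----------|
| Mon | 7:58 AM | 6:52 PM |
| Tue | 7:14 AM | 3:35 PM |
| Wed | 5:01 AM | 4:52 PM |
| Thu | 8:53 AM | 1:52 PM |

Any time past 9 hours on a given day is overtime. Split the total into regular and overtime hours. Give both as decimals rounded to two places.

Regular 31.33 hours, overtime 4.75 hours

Mon: 7:58 AM–6:52 PM = 10 h 54 min
Tue: 7:14 AM–3:35 PM = 8 h 21 min
Wed: 5:01 AM–4:52 PM = 11 h 51 min
Thu: 8:53 AM–1:52 PM = 4 h 59 min
Mon reg 9 h 0 min / OT 1 h 54 min; Tue reg 8 h 21 min / OT 0 h 0 min; Wed reg 9 h 0 min / OT 2 h 51 min; Thu reg 4 h 59 min / OT 0 h 0 min.
Totals: regular 31 h 20 min, overtime 4 h 45 min.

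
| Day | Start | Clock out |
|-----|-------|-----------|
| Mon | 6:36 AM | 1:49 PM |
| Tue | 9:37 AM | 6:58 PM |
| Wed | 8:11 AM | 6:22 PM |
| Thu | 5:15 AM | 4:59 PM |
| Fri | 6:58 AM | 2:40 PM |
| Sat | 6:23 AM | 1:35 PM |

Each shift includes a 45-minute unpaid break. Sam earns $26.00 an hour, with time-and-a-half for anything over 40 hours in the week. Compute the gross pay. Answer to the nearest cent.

$1386.45

Mon: 6:36 AM–1:49 PM = 7 h 13 min; less 45 min break → 6 h 28 min
Tue: 9:37 AM–6:58 PM = 9 h 21 min; less 45 min break → 8 h 36 min
Wed: 8:11 AM–6:22 PM = 10 h 11 min; less 45 min break → 9 h 26 min
Thu: 5:15 AM–4:59 PM = 11 h 44 min; less 45 min break → 10 h 59 min
Fri: 6:58 AM–2:40 PM = 7 h 42 min; less 45 min break → 6 h 57 min
Sat: 6:23 AM–1:35 PM = 7 h 12 min; less 45 min break → 6 h 27 min
Total worked: 48 h 53 min = 2933 min.
Regular 40 h 0 min = 2400 min at $26.00/h; overtime 8 h 53 min = 533 min at $39.00/h.
Pay = (2400 × $26.00 + 533 × $39.00) ÷ 60 = $1386.45.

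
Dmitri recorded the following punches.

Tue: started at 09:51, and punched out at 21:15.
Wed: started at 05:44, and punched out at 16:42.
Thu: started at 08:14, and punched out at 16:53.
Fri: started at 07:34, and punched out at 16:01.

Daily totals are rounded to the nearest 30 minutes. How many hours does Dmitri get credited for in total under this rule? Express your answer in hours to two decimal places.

Tue: 09:51–21:15 = 11 h 24 min → rounds to 11 h 30 min
Wed: 05:44–16:42 = 10 h 58 min → rounds to 11 h 0 min
Thu: 08:14–16:53 = 8 h 39 min → rounds to 8 h 30 min
Fri: 07:34–16:01 = 8 h 27 min → rounds to 8 h 30 min
Total credited: 39 h 30 min.

39.50 hours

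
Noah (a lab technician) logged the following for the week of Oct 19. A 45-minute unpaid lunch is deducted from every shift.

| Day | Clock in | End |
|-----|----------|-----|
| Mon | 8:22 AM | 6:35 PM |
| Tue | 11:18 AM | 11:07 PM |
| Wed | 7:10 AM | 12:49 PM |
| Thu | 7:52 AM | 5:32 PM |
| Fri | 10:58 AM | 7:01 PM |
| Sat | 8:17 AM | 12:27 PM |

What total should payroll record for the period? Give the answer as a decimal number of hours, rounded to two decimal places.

45.07 hours

Mon: 8:22 AM–6:35 PM = 10 h 13 min; less 45 min break → 9 h 28 min
Tue: 11:18 AM–11:07 PM = 11 h 49 min; less 45 min break → 11 h 4 min
Wed: 7:10 AM–12:49 PM = 5 h 39 min; less 45 min break → 4 h 54 min
Thu: 7:52 AM–5:32 PM = 9 h 40 min; less 45 min break → 8 h 55 min
Fri: 10:58 AM–7:01 PM = 8 h 3 min; less 45 min break → 7 h 18 min
Sat: 8:17 AM–12:27 PM = 4 h 10 min; less 45 min break → 3 h 25 min
Total: 9 h 28 min + 11 h 4 min + 4 h 54 min + 8 h 55 min + 7 h 18 min + 3 h 25 min = 45 h 4 min.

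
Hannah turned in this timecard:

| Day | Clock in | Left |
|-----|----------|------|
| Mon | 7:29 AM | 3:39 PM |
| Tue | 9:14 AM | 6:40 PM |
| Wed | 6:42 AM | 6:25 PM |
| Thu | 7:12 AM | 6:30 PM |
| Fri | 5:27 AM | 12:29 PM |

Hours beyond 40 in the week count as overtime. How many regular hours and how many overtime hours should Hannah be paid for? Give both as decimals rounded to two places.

Regular 40.00 hours, overtime 7.65 hours

Mon: 7:29 AM–3:39 PM = 8 h 10 min
Tue: 9:14 AM–6:40 PM = 9 h 26 min
Wed: 6:42 AM–6:25 PM = 11 h 43 min
Thu: 7:12 AM–6:30 PM = 11 h 18 min
Fri: 5:27 AM–12:29 PM = 7 h 2 min
Total worked: 47 h 39 min = 47.65 h.
Threshold 40 h → overtime 7 h 39 min, regular 40 h 0 min.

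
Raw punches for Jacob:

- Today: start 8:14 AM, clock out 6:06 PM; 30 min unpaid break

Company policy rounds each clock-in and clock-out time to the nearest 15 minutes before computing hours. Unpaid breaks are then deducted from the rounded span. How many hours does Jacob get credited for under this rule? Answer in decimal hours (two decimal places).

9.25 hours

Today: in 8:14 AM→8:15 AM, out 6:06 PM→6:00 PM; 9 h 45 min − 30 min = 9 h 15 min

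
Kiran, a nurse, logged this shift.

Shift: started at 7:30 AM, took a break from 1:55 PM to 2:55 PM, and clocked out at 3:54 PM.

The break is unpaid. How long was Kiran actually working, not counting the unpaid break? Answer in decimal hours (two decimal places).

Shift: 7:30 AM–3:54 PM = 8 h 24 min; less 60 min break → 7 h 24 min

7.40 hours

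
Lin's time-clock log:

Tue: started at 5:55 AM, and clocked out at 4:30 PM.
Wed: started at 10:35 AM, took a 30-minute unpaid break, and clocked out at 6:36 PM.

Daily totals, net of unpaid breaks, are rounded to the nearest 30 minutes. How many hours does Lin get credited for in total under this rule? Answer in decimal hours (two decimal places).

Tue: 5:55 AM–4:30 PM = 10 h 35 min → rounds to 10 h 30 min
Wed: 10:35 AM–6:36 PM = 8 h 1 min − 30 min = 7 h 31 min → rounds to 7 h 30 min
Total credited: 18 h 0 min.

18.00 hours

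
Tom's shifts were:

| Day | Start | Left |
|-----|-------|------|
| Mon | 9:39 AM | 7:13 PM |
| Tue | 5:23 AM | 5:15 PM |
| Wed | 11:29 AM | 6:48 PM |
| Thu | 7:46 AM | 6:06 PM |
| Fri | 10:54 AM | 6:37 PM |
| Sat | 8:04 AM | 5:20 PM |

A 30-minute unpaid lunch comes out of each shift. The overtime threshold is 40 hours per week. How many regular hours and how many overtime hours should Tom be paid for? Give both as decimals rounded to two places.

Regular 40.00 hours, overtime 13.07 hours

Mon: 9:39 AM–7:13 PM = 9 h 34 min; less 30 min break → 9 h 4 min
Tue: 5:23 AM–5:15 PM = 11 h 52 min; less 30 min break → 11 h 22 min
Wed: 11:29 AM–6:48 PM = 7 h 19 min; less 30 min break → 6 h 49 min
Thu: 7:46 AM–6:06 PM = 10 h 20 min; less 30 min break → 9 h 50 min
Fri: 10:54 AM–6:37 PM = 7 h 43 min; less 30 min break → 7 h 13 min
Sat: 8:04 AM–5:20 PM = 9 h 16 min; less 30 min break → 8 h 46 min
Total worked: 53 h 4 min = 53.07 h.
Threshold 40 h → overtime 13 h 4 min, regular 40 h 0 min.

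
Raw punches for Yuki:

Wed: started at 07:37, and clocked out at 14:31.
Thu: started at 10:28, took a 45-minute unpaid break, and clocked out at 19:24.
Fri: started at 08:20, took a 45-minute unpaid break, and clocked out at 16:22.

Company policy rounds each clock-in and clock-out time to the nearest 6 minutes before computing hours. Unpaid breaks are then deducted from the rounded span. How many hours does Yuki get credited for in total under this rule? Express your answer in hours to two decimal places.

22.40 hours

Wed: in 07:37→07:36, out 14:31→14:30; 6 h 54 min
Thu: in 10:28→10:30, out 19:24→19:24; 8 h 54 min − 45 min = 8 h 9 min
Fri: in 08:20→08:18, out 16:22→16:24; 8 h 6 min − 45 min = 7 h 21 min
Total credited: 22 h 24 min.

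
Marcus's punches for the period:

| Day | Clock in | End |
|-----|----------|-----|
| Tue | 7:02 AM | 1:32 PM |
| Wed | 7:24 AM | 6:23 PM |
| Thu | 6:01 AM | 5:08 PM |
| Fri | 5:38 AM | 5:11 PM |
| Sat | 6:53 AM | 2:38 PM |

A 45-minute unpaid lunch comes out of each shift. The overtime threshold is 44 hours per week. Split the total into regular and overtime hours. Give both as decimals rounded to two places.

Regular 44.00 hours, overtime 0.15 hours

Tue: 7:02 AM–1:32 PM = 6 h 30 min; less 45 min break → 5 h 45 min
Wed: 7:24 AM–6:23 PM = 10 h 59 min; less 45 min break → 10 h 14 min
Thu: 6:01 AM–5:08 PM = 11 h 7 min; less 45 min break → 10 h 22 min
Fri: 5:38 AM–5:11 PM = 11 h 33 min; less 45 min break → 10 h 48 min
Sat: 6:53 AM–2:38 PM = 7 h 45 min; less 45 min break → 7 h 0 min
Total worked: 44 h 9 min = 44.15 h.
Threshold 44 h → overtime 0 h 9 min, regular 44 h 0 min.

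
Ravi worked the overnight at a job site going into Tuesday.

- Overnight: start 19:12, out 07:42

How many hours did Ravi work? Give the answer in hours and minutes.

12 h 30 min

Overnight: 19:12 → midnight = 4 h 48 min; midnight → 07:42 = 7 h 42 min; span 12 h 30 min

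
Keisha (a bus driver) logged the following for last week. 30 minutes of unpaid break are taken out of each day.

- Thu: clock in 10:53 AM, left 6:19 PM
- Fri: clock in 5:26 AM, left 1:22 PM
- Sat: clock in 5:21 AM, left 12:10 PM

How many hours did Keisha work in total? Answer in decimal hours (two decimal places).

Thu: 10:53 AM–6:19 PM = 7 h 26 min; less 30 min break → 6 h 56 min
Fri: 5:26 AM–1:22 PM = 7 h 56 min; less 30 min break → 7 h 26 min
Sat: 5:21 AM–12:10 PM = 6 h 49 min; less 30 min break → 6 h 19 min
Total: 6 h 56 min + 7 h 26 min + 6 h 19 min = 20 h 41 min.

20.68 hours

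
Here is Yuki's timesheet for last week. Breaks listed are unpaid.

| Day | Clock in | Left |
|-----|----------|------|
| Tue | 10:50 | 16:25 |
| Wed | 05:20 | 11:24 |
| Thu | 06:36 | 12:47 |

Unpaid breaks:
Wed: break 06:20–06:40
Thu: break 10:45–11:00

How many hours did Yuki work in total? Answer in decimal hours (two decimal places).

Tue: 10:50–16:25 = 5 h 35 min
Wed: 05:20–11:24 = 6 h 4 min; less 20 min break → 5 h 44 min
Thu: 06:36–12:47 = 6 h 11 min; less 15 min break → 5 h 56 min
Total: 5 h 35 min + 5 h 44 min + 5 h 56 min = 17 h 15 min.

17.25 hours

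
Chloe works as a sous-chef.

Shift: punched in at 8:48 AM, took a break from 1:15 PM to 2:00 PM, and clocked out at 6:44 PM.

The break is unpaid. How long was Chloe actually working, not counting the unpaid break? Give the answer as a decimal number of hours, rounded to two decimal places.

Shift: 8:48 AM–6:44 PM = 9 h 56 min; less 45 min break → 9 h 11 min

9.18 hours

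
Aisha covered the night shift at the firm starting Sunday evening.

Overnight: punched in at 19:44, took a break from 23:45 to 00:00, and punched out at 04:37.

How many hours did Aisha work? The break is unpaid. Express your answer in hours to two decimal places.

Overnight: 19:44 → midnight = 4 h 16 min; midnight → 04:37 = 4 h 37 min; span 8 h 53 min; less 15 min break → 8 h 38 min

8.63 hours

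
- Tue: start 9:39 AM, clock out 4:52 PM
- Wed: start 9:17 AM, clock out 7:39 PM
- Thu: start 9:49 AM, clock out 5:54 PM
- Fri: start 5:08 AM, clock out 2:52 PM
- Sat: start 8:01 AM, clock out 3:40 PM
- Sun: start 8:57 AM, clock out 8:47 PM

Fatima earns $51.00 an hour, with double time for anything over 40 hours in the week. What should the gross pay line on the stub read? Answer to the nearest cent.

$3558.10

Tue: 9:39 AM–4:52 PM = 7 h 13 min
Wed: 9:17 AM–7:39 PM = 10 h 22 min
Thu: 9:49 AM–5:54 PM = 8 h 5 min
Fri: 5:08 AM–2:52 PM = 9 h 44 min
Sat: 8:01 AM–3:40 PM = 7 h 39 min
Sun: 8:57 AM–8:47 PM = 11 h 50 min
Total worked: 54 h 53 min = 3293 min.
Regular 40 h 0 min = 2400 min at $51.00/h; overtime 14 h 53 min = 893 min at $102.00/h.
Pay = (2400 × $51.00 + 893 × $102.00) ÷ 60 = $3558.10.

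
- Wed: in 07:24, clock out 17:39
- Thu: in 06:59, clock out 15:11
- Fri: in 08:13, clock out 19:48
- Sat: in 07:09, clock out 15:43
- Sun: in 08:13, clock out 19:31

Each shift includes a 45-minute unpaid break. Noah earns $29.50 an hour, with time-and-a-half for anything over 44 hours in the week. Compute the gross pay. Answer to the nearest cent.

Wed: 07:24–17:39 = 10 h 15 min; less 45 min break → 9 h 30 min
Thu: 06:59–15:11 = 8 h 12 min; less 45 min break → 7 h 27 min
Fri: 08:13–19:48 = 11 h 35 min; less 45 min break → 10 h 50 min
Sat: 07:09–15:43 = 8 h 34 min; less 45 min break → 7 h 49 min
Sun: 08:13–19:31 = 11 h 18 min; less 45 min break → 10 h 33 min
Total worked: 46 h 9 min = 2769 min.
Regular 44 h 0 min = 2640 min at $29.50/h; overtime 2 h 9 min = 129 min at $44.25/h.
Pay = (2640 × $29.50 + 129 × $44.25) ÷ 60 = $1393.14.

$1393.14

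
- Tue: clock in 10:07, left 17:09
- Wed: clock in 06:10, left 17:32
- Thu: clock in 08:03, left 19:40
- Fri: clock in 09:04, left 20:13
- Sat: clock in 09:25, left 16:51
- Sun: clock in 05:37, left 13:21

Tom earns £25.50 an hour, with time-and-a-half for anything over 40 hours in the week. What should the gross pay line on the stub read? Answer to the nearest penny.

Tue: 10:07–17:09 = 7 h 2 min
Wed: 06:10–17:32 = 11 h 22 min
Thu: 08:03–19:40 = 11 h 37 min
Fri: 09:04–20:13 = 11 h 9 min
Sat: 09:25–16:51 = 7 h 26 min
Sun: 05:37–13:21 = 7 h 44 min
Total worked: 56 h 20 min = 3380 min.
Regular 40 h 0 min = 2400 min at £25.50/h; overtime 16 h 20 min = 980 min at £38.25/h.
Pay = (2400 × £25.50 + 980 × £38.25) ÷ 60 = £1644.75.

£1644.75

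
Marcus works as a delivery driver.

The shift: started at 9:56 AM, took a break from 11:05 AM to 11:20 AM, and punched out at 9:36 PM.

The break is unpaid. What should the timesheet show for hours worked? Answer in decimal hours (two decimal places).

11.42 hours

The shift: 9:56 AM–9:36 PM = 11 h 40 min; less 15 min break → 11 h 25 min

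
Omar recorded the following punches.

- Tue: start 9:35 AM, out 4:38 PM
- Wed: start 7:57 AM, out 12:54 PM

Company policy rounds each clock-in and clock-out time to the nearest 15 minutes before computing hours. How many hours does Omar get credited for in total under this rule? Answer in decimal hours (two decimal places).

12.25 hours

Tue: in 9:35 AM→9:30 AM, out 4:38 PM→4:45 PM; 7 h 15 min
Wed: in 7:57 AM→8:00 AM, out 12:54 PM→1:00 PM; 5 h 0 min
Total credited: 12 h 15 min.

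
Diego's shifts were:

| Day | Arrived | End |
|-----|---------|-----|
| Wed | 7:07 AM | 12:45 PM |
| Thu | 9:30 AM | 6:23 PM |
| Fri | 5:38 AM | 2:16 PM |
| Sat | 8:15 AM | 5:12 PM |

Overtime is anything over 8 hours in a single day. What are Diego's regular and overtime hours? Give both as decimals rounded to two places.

Wed: 7:07 AM–12:45 PM = 5 h 38 min
Thu: 9:30 AM–6:23 PM = 8 h 53 min
Fri: 5:38 AM–2:16 PM = 8 h 38 min
Sat: 8:15 AM–5:12 PM = 8 h 57 min
Wed reg 5 h 38 min / OT 0 h 0 min; Thu reg 8 h 0 min / OT 0 h 53 min; Fri reg 8 h 0 min / OT 0 h 38 min; Sat reg 8 h 0 min / OT 0 h 57 min.
Totals: regular 29 h 38 min, overtime 2 h 28 min.

Regular 29.63 hours, overtime 2.47 hours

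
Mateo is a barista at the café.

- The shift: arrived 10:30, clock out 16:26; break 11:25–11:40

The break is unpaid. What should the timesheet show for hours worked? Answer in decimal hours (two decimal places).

5.68 hours

The shift: 10:30–16:26 = 5 h 56 min; less 15 min break → 5 h 41 min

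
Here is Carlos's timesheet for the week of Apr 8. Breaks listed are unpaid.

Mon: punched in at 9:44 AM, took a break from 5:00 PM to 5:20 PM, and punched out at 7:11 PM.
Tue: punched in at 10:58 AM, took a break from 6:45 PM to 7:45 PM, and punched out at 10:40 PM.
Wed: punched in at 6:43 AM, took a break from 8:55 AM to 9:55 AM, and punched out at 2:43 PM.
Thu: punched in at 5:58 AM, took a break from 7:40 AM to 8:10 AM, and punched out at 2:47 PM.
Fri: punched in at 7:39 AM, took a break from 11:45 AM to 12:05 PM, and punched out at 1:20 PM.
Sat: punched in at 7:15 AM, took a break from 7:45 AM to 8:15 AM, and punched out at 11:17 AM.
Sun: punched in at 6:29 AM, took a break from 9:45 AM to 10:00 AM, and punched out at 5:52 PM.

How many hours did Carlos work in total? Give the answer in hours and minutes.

Mon: 9:44 AM–7:11 PM = 9 h 27 min; less 20 min break → 9 h 7 min
Tue: 10:58 AM–10:40 PM = 11 h 42 min; less 60 min break → 10 h 42 min
Wed: 6:43 AM–2:43 PM = 8 h 0 min; less 60 min break → 7 h 0 min
Thu: 5:58 AM–2:47 PM = 8 h 49 min; less 30 min break → 8 h 19 min
Fri: 7:39 AM–1:20 PM = 5 h 41 min; less 20 min break → 5 h 21 min
Sat: 7:15 AM–11:17 AM = 4 h 2 min; less 30 min break → 3 h 32 min
Sun: 6:29 AM–5:52 PM = 11 h 23 min; less 15 min break → 11 h 8 min
Total: 9 h 7 min + 10 h 42 min + 7 h 0 min + 8 h 19 min + 5 h 21 min + 3 h 32 min + 11 h 8 min = 55 h 9 min.

55 h 9 min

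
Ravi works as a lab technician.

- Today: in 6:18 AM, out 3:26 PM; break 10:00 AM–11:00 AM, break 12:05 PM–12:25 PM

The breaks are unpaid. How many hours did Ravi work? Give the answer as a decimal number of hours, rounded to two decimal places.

Today: 6:18 AM–3:26 PM = 9 h 8 min; less 80 min break → 7 h 48 min

7.80 hours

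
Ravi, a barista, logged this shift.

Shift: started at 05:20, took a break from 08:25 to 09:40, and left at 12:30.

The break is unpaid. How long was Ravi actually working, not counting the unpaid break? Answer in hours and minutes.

Shift: 05:20–12:30 = 7 h 10 min; less 75 min break → 5 h 55 min

5 h 55 min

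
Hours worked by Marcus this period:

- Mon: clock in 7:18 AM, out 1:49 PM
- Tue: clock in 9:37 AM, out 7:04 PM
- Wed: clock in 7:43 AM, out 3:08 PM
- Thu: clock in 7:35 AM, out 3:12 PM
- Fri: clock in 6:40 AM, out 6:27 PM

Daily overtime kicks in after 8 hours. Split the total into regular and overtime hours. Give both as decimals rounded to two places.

Mon: 7:18 AM–1:49 PM = 6 h 31 min
Tue: 9:37 AM–7:04 PM = 9 h 27 min
Wed: 7:43 AM–3:08 PM = 7 h 25 min
Thu: 7:35 AM–3:12 PM = 7 h 37 min
Fri: 6:40 AM–6:27 PM = 11 h 47 min
Mon reg 6 h 31 min / OT 0 h 0 min; Tue reg 8 h 0 min / OT 1 h 27 min; Wed reg 7 h 25 min / OT 0 h 0 min; Thu reg 7 h 37 min / OT 0 h 0 min; Fri reg 8 h 0 min / OT 3 h 47 min.
Totals: regular 37 h 33 min, overtime 5 h 14 min.

Regular 37.55 hours, overtime 5.23 hours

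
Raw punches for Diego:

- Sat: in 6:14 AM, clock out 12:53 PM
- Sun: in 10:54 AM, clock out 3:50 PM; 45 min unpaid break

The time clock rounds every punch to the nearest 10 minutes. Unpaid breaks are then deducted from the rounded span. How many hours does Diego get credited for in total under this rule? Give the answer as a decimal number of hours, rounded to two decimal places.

Sat: in 6:14 AM→6:10 AM, out 12:53 PM→12:50 PM; 6 h 40 min
Sun: in 10:54 AM→10:50 AM, out 3:50 PM→3:50 PM; 5 h 0 min − 45 min = 4 h 15 min
Total credited: 10 h 55 min.

10.92 hours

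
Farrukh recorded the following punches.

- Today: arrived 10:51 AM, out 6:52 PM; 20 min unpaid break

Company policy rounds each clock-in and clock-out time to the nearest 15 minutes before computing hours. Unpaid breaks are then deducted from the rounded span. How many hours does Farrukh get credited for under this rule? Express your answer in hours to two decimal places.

7.67 hours

Today: in 10:51 AM→10:45 AM, out 6:52 PM→6:45 PM; 8 h 0 min − 20 min = 7 h 40 min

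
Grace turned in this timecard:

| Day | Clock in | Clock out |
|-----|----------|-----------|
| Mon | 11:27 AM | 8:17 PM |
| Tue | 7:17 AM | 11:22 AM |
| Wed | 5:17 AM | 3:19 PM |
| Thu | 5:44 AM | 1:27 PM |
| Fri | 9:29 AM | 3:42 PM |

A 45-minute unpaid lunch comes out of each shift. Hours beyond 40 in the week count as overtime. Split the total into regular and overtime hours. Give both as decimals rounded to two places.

Mon: 11:27 AM–8:17 PM = 8 h 50 min; less 45 min break → 8 h 5 min
Tue: 7:17 AM–11:22 AM = 4 h 5 min; less 45 min break → 3 h 20 min
Wed: 5:17 AM–3:19 PM = 10 h 2 min; less 45 min break → 9 h 17 min
Thu: 5:44 AM–1:27 PM = 7 h 43 min; less 45 min break → 6 h 58 min
Fri: 9:29 AM–3:42 PM = 6 h 13 min; less 45 min break → 5 h 28 min
Total worked: 33 h 8 min = 33.13 h.
Threshold 40 h → overtime 0 h 0 min, regular 33 h 8 min.

Regular 33.13 hours, overtime 0.00 hours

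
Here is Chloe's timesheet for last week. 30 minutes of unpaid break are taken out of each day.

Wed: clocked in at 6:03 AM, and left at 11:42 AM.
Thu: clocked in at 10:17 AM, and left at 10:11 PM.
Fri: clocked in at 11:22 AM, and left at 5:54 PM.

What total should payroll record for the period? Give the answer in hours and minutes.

Wed: 6:03 AM–11:42 AM = 5 h 39 min; less 30 min break → 5 h 9 min
Thu: 10:17 AM–10:11 PM = 11 h 54 min; less 30 min break → 11 h 24 min
Fri: 11:22 AM–5:54 PM = 6 h 32 min; less 30 min break → 6 h 2 min
Total: 5 h 9 min + 11 h 24 min + 6 h 2 min = 22 h 35 min.

22 h 35 min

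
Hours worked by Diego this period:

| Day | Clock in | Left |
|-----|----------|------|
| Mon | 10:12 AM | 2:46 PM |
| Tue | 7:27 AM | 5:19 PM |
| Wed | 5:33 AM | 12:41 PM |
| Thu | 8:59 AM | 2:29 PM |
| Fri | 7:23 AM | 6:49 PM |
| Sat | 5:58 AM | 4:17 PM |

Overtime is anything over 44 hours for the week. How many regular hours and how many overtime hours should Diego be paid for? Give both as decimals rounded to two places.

Regular 44.00 hours, overtime 4.82 hours

Mon: 10:12 AM–2:46 PM = 4 h 34 min
Tue: 7:27 AM–5:19 PM = 9 h 52 min
Wed: 5:33 AM–12:41 PM = 7 h 8 min
Thu: 8:59 AM–2:29 PM = 5 h 30 min
Fri: 7:23 AM–6:49 PM = 11 h 26 min
Sat: 5:58 AM–4:17 PM = 10 h 19 min
Total worked: 48 h 49 min = 48.82 h.
Threshold 44 h → overtime 4 h 49 min, regular 44 h 0 min.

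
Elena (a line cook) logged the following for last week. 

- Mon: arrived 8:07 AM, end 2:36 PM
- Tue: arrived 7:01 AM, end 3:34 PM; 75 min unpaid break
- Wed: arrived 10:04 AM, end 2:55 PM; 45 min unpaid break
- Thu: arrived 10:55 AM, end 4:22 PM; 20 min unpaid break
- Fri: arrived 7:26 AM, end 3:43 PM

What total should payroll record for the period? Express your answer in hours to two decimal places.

Mon: 8:07 AM–2:36 PM = 6 h 29 min
Tue: 7:01 AM–3:34 PM = 8 h 33 min; less 75 min break → 7 h 18 min
Wed: 10:04 AM–2:55 PM = 4 h 51 min; less 45 min break → 4 h 6 min
Thu: 10:55 AM–4:22 PM = 5 h 27 min; less 20 min break → 5 h 7 min
Fri: 7:26 AM–3:43 PM = 8 h 17 min
Total: 6 h 29 min + 7 h 18 min + 4 h 6 min + 5 h 7 min + 8 h 17 min = 31 h 17 min.

31.28 hours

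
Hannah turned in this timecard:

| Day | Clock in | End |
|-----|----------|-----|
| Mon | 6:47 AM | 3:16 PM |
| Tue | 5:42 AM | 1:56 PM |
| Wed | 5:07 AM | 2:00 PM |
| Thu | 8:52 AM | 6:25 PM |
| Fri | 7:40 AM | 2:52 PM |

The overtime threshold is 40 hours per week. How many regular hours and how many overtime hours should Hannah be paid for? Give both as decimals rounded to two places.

Regular 40.00 hours, overtime 2.35 hours

Mon: 6:47 AM–3:16 PM = 8 h 29 min
Tue: 5:42 AM–1:56 PM = 8 h 14 min
Wed: 5:07 AM–2:00 PM = 8 h 53 min
Thu: 8:52 AM–6:25 PM = 9 h 33 min
Fri: 7:40 AM–2:52 PM = 7 h 12 min
Total worked: 42 h 21 min = 42.35 h.
Threshold 40 h → overtime 2 h 21 min, regular 40 h 0 min.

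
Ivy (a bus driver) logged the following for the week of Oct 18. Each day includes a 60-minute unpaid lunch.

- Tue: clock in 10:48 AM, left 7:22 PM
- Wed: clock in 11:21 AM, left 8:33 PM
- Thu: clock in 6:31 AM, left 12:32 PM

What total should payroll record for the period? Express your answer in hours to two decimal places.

Tue: 10:48 AM–7:22 PM = 8 h 34 min; less 60 min break → 7 h 34 min
Wed: 11:21 AM–8:33 PM = 9 h 12 min; less 60 min break → 8 h 12 min
Thu: 6:31 AM–12:32 PM = 6 h 1 min; less 60 min break → 5 h 1 min
Total: 7 h 34 min + 8 h 12 min + 5 h 1 min = 20 h 47 min.

20.78 hours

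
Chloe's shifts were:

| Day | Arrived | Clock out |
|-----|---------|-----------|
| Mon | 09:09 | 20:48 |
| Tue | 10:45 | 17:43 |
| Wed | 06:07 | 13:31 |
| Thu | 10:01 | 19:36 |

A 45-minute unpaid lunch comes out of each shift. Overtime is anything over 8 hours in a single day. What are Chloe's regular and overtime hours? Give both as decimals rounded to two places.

Mon: 09:09–20:48 = 11 h 39 min; less 45 min break → 10 h 54 min
Tue: 10:45–17:43 = 6 h 58 min; less 45 min break → 6 h 13 min
Wed: 06:07–13:31 = 7 h 24 min; less 45 min break → 6 h 39 min
Thu: 10:01–19:36 = 9 h 35 min; less 45 min break → 8 h 50 min
Mon reg 8 h 0 min / OT 2 h 54 min; Tue reg 6 h 13 min / OT 0 h 0 min; Wed reg 6 h 39 min / OT 0 h 0 min; Thu reg 8 h 0 min / OT 0 h 50 min.
Totals: regular 28 h 52 min, overtime 3 h 44 min.

Regular 28.87 hours, overtime 3.73 hours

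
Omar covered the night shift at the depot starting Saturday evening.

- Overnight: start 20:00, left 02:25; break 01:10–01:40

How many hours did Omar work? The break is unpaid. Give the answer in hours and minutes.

Overnight: 20:00 → midnight = 4 h 0 min; midnight → 02:25 = 2 h 25 min; span 6 h 25 min; less 30 min break → 5 h 55 min

5 h 55 min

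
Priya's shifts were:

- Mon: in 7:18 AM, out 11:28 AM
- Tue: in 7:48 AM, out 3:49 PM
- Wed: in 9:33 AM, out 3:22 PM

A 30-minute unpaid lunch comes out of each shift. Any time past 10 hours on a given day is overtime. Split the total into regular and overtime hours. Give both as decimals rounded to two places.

Regular 16.50 hours, overtime 0.00 hours

Mon: 7:18 AM–11:28 AM = 4 h 10 min; less 30 min break → 3 h 40 min
Tue: 7:48 AM–3:49 PM = 8 h 1 min; less 30 min break → 7 h 31 min
Wed: 9:33 AM–3:22 PM = 5 h 49 min; less 30 min break → 5 h 19 min
Mon reg 3 h 40 min / OT 0 h 0 min; Tue reg 7 h 31 min / OT 0 h 0 min; Wed reg 5 h 19 min / OT 0 h 0 min.
Totals: regular 16 h 30 min, overtime 0 h 0 min.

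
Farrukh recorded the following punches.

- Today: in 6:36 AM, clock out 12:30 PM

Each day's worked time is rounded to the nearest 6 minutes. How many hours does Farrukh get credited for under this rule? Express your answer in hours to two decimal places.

Today: 6:36 AM–12:30 PM = 5 h 54 min → rounds to 5 h 54 min

5.90 hours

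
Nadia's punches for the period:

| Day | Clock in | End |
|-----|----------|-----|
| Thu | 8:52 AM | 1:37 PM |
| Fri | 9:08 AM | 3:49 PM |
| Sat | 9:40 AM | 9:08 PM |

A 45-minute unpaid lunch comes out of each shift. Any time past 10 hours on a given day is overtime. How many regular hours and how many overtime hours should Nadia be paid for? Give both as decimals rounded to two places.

Thu: 8:52 AM–1:37 PM = 4 h 45 min; less 45 min break → 4 h 0 min
Fri: 9:08 AM–3:49 PM = 6 h 41 min; less 45 min break → 5 h 56 min
Sat: 9:40 AM–9:08 PM = 11 h 28 min; less 45 min break → 10 h 43 min
Thu reg 4 h 0 min / OT 0 h 0 min; Fri reg 5 h 56 min / OT 0 h 0 min; Sat reg 10 h 0 min / OT 0 h 43 min.
Totals: regular 19 h 56 min, overtime 0 h 43 min.

Regular 19.93 hours, overtime 0.72 hours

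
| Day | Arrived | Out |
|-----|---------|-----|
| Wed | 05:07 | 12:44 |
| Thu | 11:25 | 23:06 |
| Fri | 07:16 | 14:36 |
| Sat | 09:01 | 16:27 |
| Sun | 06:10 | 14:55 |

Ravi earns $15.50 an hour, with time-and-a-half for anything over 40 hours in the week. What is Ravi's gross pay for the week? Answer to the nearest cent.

Wed: 05:07–12:44 = 7 h 37 min
Thu: 11:25–23:06 = 11 h 41 min
Fri: 07:16–14:36 = 7 h 20 min
Sat: 09:01–16:27 = 7 h 26 min
Sun: 06:10–14:55 = 8 h 45 min
Total worked: 42 h 49 min = 2569 min.
Regular 40 h 0 min = 2400 min at $15.50/h; overtime 2 h 49 min = 169 min at $23.25/h.
Pay = (2400 × $15.50 + 169 × $23.25) ÷ 60 = $685.49.

$685.49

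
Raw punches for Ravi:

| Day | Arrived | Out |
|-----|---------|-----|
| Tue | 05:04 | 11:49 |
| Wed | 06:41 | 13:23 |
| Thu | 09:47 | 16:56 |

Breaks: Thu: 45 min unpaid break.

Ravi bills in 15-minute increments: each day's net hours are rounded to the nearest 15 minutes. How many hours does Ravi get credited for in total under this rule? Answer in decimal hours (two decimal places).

Tue: 05:04–11:49 = 6 h 45 min → rounds to 6 h 45 min
Wed: 06:41–13:23 = 6 h 42 min → rounds to 6 h 45 min
Thu: 09:47–16:56 = 7 h 9 min − 45 min = 6 h 24 min → rounds to 6 h 30 min
Total credited: 20 h 0 min.

20.00 hours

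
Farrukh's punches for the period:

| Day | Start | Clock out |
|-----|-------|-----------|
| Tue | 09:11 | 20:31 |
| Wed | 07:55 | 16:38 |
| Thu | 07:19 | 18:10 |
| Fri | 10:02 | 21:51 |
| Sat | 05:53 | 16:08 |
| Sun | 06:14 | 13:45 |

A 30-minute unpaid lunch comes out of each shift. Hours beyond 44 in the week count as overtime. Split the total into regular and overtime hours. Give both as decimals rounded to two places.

Regular 44.00 hours, overtime 13.48 hours

Tue: 09:11–20:31 = 11 h 20 min; less 30 min break → 10 h 50 min
Wed: 07:55–16:38 = 8 h 43 min; less 30 min break → 8 h 13 min
Thu: 07:19–18:10 = 10 h 51 min; less 30 min break → 10 h 21 min
Fri: 10:02–21:51 = 11 h 49 min; less 30 min break → 11 h 19 min
Sat: 05:53–16:08 = 10 h 15 min; less 30 min break → 9 h 45 min
Sun: 06:14–13:45 = 7 h 31 min; less 30 min break → 7 h 1 min
Total worked: 57 h 29 min = 57.48 h.
Threshold 44 h → overtime 13 h 29 min, regular 44 h 0 min.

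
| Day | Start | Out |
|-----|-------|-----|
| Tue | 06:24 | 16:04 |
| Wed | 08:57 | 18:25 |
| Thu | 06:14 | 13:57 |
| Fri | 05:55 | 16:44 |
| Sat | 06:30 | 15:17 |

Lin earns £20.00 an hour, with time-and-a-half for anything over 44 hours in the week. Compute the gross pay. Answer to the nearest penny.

Tue: 06:24–16:04 = 9 h 40 min
Wed: 08:57–18:25 = 9 h 28 min
Thu: 06:14–13:57 = 7 h 43 min
Fri: 05:55–16:44 = 10 h 49 min
Sat: 06:30–15:17 = 8 h 47 min
Total worked: 46 h 27 min = 2787 min.
Regular 44 h 0 min = 2640 min at £20.00/h; overtime 2 h 27 min = 147 min at £30.00/h.
Pay = (2640 × £20.00 + 147 × £30.00) ÷ 60 = £953.50.

£953.50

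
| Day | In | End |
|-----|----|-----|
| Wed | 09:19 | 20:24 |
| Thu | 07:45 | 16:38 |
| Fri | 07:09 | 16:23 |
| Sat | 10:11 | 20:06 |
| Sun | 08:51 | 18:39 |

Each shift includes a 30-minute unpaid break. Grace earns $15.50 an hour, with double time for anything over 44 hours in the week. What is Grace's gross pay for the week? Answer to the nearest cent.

$756.92

Wed: 09:19–20:24 = 11 h 5 min; less 30 min break → 10 h 35 min
Thu: 07:45–16:38 = 8 h 53 min; less 30 min break → 8 h 23 min
Fri: 07:09–16:23 = 9 h 14 min; less 30 min break → 8 h 44 min
Sat: 10:11–20:06 = 9 h 55 min; less 30 min break → 9 h 25 min
Sun: 08:51–18:39 = 9 h 48 min; less 30 min break → 9 h 18 min
Total worked: 46 h 25 min = 2785 min.
Regular 44 h 0 min = 2640 min at $15.50/h; overtime 2 h 25 min = 145 min at $31.00/h.
Pay = (2640 × $15.50 + 145 × $31.00) ÷ 60 = $756.92.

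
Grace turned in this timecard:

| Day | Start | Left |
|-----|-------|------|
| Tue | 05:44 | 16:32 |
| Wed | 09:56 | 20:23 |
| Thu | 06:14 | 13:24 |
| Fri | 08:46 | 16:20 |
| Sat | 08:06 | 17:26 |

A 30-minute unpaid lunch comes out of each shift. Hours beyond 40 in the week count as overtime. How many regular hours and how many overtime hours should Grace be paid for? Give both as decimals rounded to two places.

Regular 40.00 hours, overtime 2.82 hours

Tue: 05:44–16:32 = 10 h 48 min; less 30 min break → 10 h 18 min
Wed: 09:56–20:23 = 10 h 27 min; less 30 min break → 9 h 57 min
Thu: 06:14–13:24 = 7 h 10 min; less 30 min break → 6 h 40 min
Fri: 08:46–16:20 = 7 h 34 min; less 30 min break → 7 h 4 min
Sat: 08:06–17:26 = 9 h 20 min; less 30 min break → 8 h 50 min
Total worked: 42 h 49 min = 42.82 h.
Threshold 40 h → overtime 2 h 49 min, regular 40 h 0 min.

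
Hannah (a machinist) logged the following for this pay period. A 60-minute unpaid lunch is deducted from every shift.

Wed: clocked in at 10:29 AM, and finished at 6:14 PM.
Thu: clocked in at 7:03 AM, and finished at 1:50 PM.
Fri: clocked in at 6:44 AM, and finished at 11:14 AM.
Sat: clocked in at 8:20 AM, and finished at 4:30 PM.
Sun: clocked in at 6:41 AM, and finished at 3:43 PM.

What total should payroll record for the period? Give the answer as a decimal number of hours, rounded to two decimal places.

31.23 hours

Wed: 10:29 AM–6:14 PM = 7 h 45 min; less 60 min break → 6 h 45 min
Thu: 7:03 AM–1:50 PM = 6 h 47 min; less 60 min break → 5 h 47 min
Fri: 6:44 AM–11:14 AM = 4 h 30 min; less 60 min break → 3 h 30 min
Sat: 8:20 AM–4:30 PM = 8 h 10 min; less 60 min break → 7 h 10 min
Sun: 6:41 AM–3:43 PM = 9 h 2 min; less 60 min break → 8 h 2 min
Total: 6 h 45 min + 5 h 47 min + 3 h 30 min + 7 h 10 min + 8 h 2 min = 31 h 14 min.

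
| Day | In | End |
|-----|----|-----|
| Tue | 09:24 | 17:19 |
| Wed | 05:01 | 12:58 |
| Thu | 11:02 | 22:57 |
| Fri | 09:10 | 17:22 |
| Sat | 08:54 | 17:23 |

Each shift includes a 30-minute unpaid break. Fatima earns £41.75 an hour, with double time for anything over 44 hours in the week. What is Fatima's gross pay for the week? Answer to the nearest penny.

£1752.11

Tue: 09:24–17:19 = 7 h 55 min; less 30 min break → 7 h 25 min
Wed: 05:01–12:58 = 7 h 57 min; less 30 min break → 7 h 27 min
Thu: 11:02–22:57 = 11 h 55 min; less 30 min break → 11 h 25 min
Fri: 09:10–17:22 = 8 h 12 min; less 30 min break → 7 h 42 min
Sat: 08:54–17:23 = 8 h 29 min; less 30 min break → 7 h 59 min
Total worked: 41 h 58 min = 2518 min.
Regular 41 h 58 min = 2518 min at £41.75/h; overtime 0 h 0 min = 0 min at £83.50/h.
Pay = (2518 × £41.75 + 0 × £83.50) ÷ 60 = £1752.11.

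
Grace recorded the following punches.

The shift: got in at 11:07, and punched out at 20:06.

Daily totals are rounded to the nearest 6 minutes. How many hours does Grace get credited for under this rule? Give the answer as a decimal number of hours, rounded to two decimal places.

The shift: 11:07–20:06 = 8 h 59 min → rounds to 9 h 0 min

9.00 hours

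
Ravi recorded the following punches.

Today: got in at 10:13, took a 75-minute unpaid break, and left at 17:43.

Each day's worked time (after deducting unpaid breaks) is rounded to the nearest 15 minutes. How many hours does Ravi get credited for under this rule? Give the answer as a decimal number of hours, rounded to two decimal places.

Today: 10:13–17:43 = 7 h 30 min − 75 min = 6 h 15 min → rounds to 6 h 15 min

6.25 hours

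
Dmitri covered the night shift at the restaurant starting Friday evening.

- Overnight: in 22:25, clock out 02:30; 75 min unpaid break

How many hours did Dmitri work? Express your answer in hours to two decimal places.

Overnight: 22:25 → midnight = 1 h 35 min; midnight → 02:30 = 2 h 30 min; span 4 h 5 min; less 75 min break → 2 h 50 min

2.83 hours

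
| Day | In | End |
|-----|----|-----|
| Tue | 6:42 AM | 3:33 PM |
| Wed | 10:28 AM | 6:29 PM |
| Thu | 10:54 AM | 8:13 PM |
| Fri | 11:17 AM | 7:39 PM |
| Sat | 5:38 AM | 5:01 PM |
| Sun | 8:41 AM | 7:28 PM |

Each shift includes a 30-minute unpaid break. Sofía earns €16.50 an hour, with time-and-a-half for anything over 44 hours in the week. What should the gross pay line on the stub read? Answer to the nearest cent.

€966.49

Tue: 6:42 AM–3:33 PM = 8 h 51 min; less 30 min break → 8 h 21 min
Wed: 10:28 AM–6:29 PM = 8 h 1 min; less 30 min break → 7 h 31 min
Thu: 10:54 AM–8:13 PM = 9 h 19 min; less 30 min break → 8 h 49 min
Fri: 11:17 AM–7:39 PM = 8 h 22 min; less 30 min break → 7 h 52 min
Sat: 5:38 AM–5:01 PM = 11 h 23 min; less 30 min break → 10 h 53 min
Sun: 8:41 AM–7:28 PM = 10 h 47 min; less 30 min break → 10 h 17 min
Total worked: 53 h 43 min = 3223 min.
Regular 44 h 0 min = 2640 min at €16.50/h; overtime 9 h 43 min = 583 min at €24.75/h.
Pay = (2640 × €16.50 + 583 × €24.75) ÷ 60 = €966.49.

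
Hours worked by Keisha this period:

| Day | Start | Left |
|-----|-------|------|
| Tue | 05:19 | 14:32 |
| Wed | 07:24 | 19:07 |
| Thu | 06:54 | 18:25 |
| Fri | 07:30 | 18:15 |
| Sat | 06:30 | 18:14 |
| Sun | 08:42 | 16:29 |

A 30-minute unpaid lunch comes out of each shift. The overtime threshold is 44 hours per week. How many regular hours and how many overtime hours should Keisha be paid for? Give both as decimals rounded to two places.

Tue: 05:19–14:32 = 9 h 13 min; less 30 min break → 8 h 43 min
Wed: 07:24–19:07 = 11 h 43 min; less 30 min break → 11 h 13 min
Thu: 06:54–18:25 = 11 h 31 min; less 30 min break → 11 h 1 min
Fri: 07:30–18:15 = 10 h 45 min; less 30 min break → 10 h 15 min
Sat: 06:30–18:14 = 11 h 44 min; less 30 min break → 11 h 14 min
Sun: 08:42–16:29 = 7 h 47 min; less 30 min break → 7 h 17 min
Total worked: 59 h 43 min = 59.72 h.
Threshold 44 h → overtime 15 h 43 min, regular 44 h 0 min.

Regular 44.00 hours, overtime 15.72 hours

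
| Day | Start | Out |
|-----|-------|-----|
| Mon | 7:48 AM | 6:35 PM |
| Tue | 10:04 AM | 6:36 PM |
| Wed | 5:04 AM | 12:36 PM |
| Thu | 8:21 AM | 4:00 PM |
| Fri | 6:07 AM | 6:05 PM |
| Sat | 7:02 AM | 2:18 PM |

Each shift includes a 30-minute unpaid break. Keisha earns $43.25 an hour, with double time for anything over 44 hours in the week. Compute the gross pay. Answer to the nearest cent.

$2485.43

Mon: 7:48 AM–6:35 PM = 10 h 47 min; less 30 min break → 10 h 17 min
Tue: 10:04 AM–6:36 PM = 8 h 32 min; less 30 min break → 8 h 2 min
Wed: 5:04 AM–12:36 PM = 7 h 32 min; less 30 min break → 7 h 2 min
Thu: 8:21 AM–4:00 PM = 7 h 39 min; less 30 min break → 7 h 9 min
Fri: 6:07 AM–6:05 PM = 11 h 58 min; less 30 min break → 11 h 28 min
Sat: 7:02 AM–2:18 PM = 7 h 16 min; less 30 min break → 6 h 46 min
Total worked: 50 h 44 min = 3044 min.
Regular 44 h 0 min = 2640 min at $43.25/h; overtime 6 h 44 min = 404 min at $86.50/h.
Pay = (2640 × $43.25 + 404 × $86.50) ÷ 60 = $2485.43.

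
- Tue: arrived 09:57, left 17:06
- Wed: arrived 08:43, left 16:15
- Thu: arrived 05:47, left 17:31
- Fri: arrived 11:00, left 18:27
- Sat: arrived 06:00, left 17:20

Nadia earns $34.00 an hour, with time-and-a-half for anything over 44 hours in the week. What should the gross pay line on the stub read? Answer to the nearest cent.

Tue: 09:57–17:06 = 7 h 9 min
Wed: 08:43–16:15 = 7 h 32 min
Thu: 05:47–17:31 = 11 h 44 min
Fri: 11:00–18:27 = 7 h 27 min
Sat: 06:00–17:20 = 11 h 20 min
Total worked: 45 h 12 min = 2712 min.
Regular 44 h 0 min = 2640 min at $34.00/h; overtime 1 h 12 min = 72 min at $51.00/h.
Pay = (2640 × $34.00 + 72 × $51.00) ÷ 60 = $1557.20.

$1557.20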